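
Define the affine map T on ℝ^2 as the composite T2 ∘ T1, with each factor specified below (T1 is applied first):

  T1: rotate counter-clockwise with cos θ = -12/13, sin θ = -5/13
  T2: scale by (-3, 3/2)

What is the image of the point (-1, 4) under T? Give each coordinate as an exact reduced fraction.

T1 rotate counter-clockwise with cos θ = -12/13, sin θ = -5/13: (-1, 4) → (32/13, -43/13)
T2 scale by (-3, 3/2): (32/13, -43/13) → (-96/13, -129/26)

T(p) = (-96/13, -129/26)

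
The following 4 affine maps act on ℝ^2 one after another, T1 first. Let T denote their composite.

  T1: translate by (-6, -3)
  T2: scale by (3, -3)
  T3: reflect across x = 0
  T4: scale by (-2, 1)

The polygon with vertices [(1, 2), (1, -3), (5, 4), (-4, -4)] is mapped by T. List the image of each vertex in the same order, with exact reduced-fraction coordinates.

T1 translate by (-6, -3): (1, 2) → (-5, -1); (1, -3) → (-5, -6); (5, 4) → (-1, 1); (-4, -4) → (-10, -7)
T2 scale by (3, -3): (-5, -1) → (-15, 3); (-5, -6) → (-15, 18); (-1, 1) → (-3, -3); (-10, -7) → (-30, 21)
T3 reflect across x = 0: (-15, 3) → (15, 3); (-15, 18) → (15, 18); (-3, -3) → (3, -3); (-30, 21) → (30, 21)
T4 scale by (-2, 1): (15, 3) → (-30, 3); (15, 18) → (-30, 18); (3, -3) → (-6, -3); (30, 21) → (-60, 21)

image vertices: (-30, 3), (-30, 18), (-6, -3), (-60, 21)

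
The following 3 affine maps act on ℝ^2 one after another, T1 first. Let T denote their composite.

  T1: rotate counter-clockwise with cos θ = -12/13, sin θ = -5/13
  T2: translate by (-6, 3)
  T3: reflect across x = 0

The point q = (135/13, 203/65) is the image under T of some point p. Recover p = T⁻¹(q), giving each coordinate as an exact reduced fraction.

T1 = [-12/13 5/13 0; -5/13 -12/13 0; 0 0 1]
T2·T1 = [-12/13 5/13 -6; -5/13 -12/13 3; 0 0 1]
T3·…·T1 = [12/13 -5/13 6; -5/13 -12/13 3; 0 0 1]
det M = -1; M⁻¹ = [12/13 -5/13 -57/13; -5/13 -12/13 66/13; 0 0 1]
M⁻¹ · (135/13, 203/65)ᵀ = (4, -9/5)ᵀ

p = (4, -9/5)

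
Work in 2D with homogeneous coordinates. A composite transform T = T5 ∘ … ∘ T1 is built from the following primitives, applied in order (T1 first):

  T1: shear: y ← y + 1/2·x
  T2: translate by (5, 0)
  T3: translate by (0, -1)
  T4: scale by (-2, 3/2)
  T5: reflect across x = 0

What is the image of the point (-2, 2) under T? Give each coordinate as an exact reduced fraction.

T1 shear: y ← y + 1/2·x: (-2, 2) → (-2, 1)
T2 translate by (5, 0): (-2, 1) → (3, 1)
T3 translate by (0, -1): (3, 1) → (3, 0)
T4 scale by (-2, 3/2): (3, 0) → (-6, 0)
T5 reflect across x = 0: (-6, 0) → (6, 0)

T(p) = (6, 0)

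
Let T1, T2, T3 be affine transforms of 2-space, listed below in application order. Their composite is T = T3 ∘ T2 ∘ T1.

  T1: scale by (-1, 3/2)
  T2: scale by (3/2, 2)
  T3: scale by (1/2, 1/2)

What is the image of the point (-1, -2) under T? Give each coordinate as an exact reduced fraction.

T(p) = (3/4, -3)

T1 scale by (-1, 3/2): (-1, -2) → (1, -3)
T2 scale by (3/2, 2): (1, -3) → (3/2, -6)
T3 scale by (1/2, 1/2): (3/2, -6) → (3/4, -3)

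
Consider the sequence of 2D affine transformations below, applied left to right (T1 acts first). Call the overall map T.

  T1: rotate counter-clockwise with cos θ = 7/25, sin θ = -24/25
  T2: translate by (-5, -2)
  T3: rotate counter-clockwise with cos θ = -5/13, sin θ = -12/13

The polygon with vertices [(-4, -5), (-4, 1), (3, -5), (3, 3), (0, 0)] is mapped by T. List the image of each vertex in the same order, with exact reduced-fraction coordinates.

image vertices: (1497/325, 3221/325), (1281/325, 1283/325), (-764/325, 3473/325), (-1052/325, 889/325), (1/13, 70/13)

T1 rotate counter-clockwise with cos θ = 7/25, sin θ = -24/25: (-4, -5) → (-148/25, 61/25); (-4, 1) → (-4/25, 103/25); (3, -5) → (-99/25, -107/25); (3, 3) → (93/25, -51/25); (0, 0) → (0, 0)
T2 translate by (-5, -2): (-148/25, 61/25) → (-273/25, 11/25); (-4/25, 103/25) → (-129/25, 53/25); (-99/25, -107/25) → (-224/25, -157/25); (93/25, -51/25) → (-32/25, -101/25); (0, 0) → (-5, -2)
T3 rotate counter-clockwise with cos θ = -5/13, sin θ = -12/13: (-273/25, 11/25) → (1497/325, 3221/325); (-129/25, 53/25) → (1281/325, 1283/325); (-224/25, -157/25) → (-764/325, 3473/325); (-32/25, -101/25) → (-1052/325, 889/325); (-5, -2) → (1/13, 70/13)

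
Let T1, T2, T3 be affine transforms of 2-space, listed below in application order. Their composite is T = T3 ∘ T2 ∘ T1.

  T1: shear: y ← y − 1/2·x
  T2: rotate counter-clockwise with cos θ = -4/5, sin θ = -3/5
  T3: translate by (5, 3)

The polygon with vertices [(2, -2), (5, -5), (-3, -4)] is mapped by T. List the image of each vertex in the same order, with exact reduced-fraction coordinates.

T1 shear: y ← y − 1/2·x: (2, -2) → (2, -3); (5, -5) → (5, -15/2); (-3, -4) → (-3, -5/2)
T2 rotate counter-clockwise with cos θ = -4/5, sin θ = -3/5: (2, -3) → (-17/5, 6/5); (5, -15/2) → (-17/2, 3); (-3, -5/2) → (9/10, 19/5)
T3 translate by (5, 3): (-17/5, 6/5) → (8/5, 21/5); (-17/2, 3) → (-7/2, 6); (9/10, 19/5) → (59/10, 34/5)

image vertices: (8/5, 21/5), (-7/2, 6), (59/10, 34/5)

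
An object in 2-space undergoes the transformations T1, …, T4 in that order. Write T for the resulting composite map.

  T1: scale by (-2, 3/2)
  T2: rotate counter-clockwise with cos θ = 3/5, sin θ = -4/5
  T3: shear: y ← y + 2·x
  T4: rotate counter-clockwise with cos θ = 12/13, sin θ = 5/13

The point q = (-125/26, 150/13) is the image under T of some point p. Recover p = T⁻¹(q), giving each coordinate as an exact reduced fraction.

T1 = [-2 0 0; 0 3/2 0; 0 0 1]
T2·T1 = [-6/5 6/5 0; 8/5 9/10 0; 0 0 1]
T3·…·T1 = [-6/5 6/5 0; -4/5 33/10 0; 0 0 1]
T4·…·T1 = [-4/5 -21/130 0; -6/5 228/65 0; 0 0 1]
det M = -3; M⁻¹ = [-76/65 -7/130 0; -2/5 4/15 0; 0 0 1]
M⁻¹ · (-125/26, 150/13)ᵀ = (5, 5)ᵀ

p = (5, 5)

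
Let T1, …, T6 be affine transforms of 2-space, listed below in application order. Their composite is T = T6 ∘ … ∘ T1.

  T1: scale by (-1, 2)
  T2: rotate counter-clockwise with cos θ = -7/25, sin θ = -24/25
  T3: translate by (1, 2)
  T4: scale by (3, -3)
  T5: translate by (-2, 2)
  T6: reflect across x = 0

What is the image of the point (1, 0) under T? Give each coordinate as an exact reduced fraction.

T1 scale by (-1, 2): (1, 0) → (-1, 0)
T2 rotate counter-clockwise with cos θ = -7/25, sin θ = -24/25: (-1, 0) → (7/25, 24/25)
T3 translate by (1, 2): (7/25, 24/25) → (32/25, 74/25)
T4 scale by (3, -3): (32/25, 74/25) → (96/25, -222/25)
T5 translate by (-2, 2): (96/25, -222/25) → (46/25, -172/25)
T6 reflect across x = 0: (46/25, -172/25) → (-46/25, -172/25)

T(p) = (-46/25, -172/25)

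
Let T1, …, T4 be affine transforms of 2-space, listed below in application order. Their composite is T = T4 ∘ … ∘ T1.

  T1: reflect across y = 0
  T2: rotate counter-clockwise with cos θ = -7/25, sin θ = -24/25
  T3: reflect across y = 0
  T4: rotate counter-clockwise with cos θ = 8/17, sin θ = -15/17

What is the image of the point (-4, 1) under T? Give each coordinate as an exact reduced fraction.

T1 reflect across y = 0: (-4, 1) → (-4, -1)
T2 rotate counter-clockwise with cos θ = -7/25, sin θ = -24/25: (-4, -1) → (4/25, 103/25)
T3 reflect across y = 0: (4/25, 103/25) → (4/25, -103/25)
T4 rotate counter-clockwise with cos θ = 8/17, sin θ = -15/17: (4/25, -103/25) → (-89/25, -52/25)

T(p) = (-89/25, -52/25)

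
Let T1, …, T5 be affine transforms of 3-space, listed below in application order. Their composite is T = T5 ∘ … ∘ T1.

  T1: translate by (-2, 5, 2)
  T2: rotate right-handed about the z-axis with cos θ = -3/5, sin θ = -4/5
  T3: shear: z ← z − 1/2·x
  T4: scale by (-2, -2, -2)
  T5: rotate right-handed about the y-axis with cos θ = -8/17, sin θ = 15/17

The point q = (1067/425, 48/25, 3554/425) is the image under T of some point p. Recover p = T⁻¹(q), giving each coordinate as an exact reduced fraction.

T1 = [1 0 0 -2; 0 1 0 5; 0 0 1 2; 0 0 0 1]
T2·T1 = [-3/5 4/5 0 26/5; -4/5 -3/5 0 -7/5; 0 0 1 2; 0 0 0 1]
T3·…·T1 = [-3/5 4/5 0 26/5; -4/5 -3/5 0 -7/5; 3/10 -2/5 1 -3/5; 0 0 0 1]
T4·…·T1 = [6/5 -8/5 0 -52/5; 8/5 6/5 0 14/5; -3/5 4/5 -2 6/5; 0 0 0 1]
T5·…·T1 = [-93/85 124/85 -30/17 506/85; 8/5 6/5 0 14/5; -66/85 88/85 16/17 732/85; 0 0 0 1]
det M = -8; M⁻¹ = [-12/85 2/5 -9/34 2; 16/85 3/10 6/17 -5; -11/34 0 31/68 -2; 0 0 0 1]
M⁻¹ · (1067/425, 48/25, 3554/425)ᵀ = (1/5, -1, 1)ᵀ

p = (1/5, -1, 1)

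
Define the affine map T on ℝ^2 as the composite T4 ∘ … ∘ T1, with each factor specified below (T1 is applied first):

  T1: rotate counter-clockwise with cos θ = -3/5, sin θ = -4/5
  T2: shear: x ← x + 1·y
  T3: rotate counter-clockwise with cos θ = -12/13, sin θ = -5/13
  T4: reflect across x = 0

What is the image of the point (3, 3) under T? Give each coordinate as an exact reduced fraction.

T(p) = (-111/65, 342/65)

T1 rotate counter-clockwise with cos θ = -3/5, sin θ = -4/5: (3, 3) → (3/5, -21/5)
T2 shear: x ← x + 1·y: (3/5, -21/5) → (-18/5, -21/5)
T3 rotate counter-clockwise with cos θ = -12/13, sin θ = -5/13: (-18/5, -21/5) → (111/65, 342/65)
T4 reflect across x = 0: (111/65, 342/65) → (-111/65, 342/65)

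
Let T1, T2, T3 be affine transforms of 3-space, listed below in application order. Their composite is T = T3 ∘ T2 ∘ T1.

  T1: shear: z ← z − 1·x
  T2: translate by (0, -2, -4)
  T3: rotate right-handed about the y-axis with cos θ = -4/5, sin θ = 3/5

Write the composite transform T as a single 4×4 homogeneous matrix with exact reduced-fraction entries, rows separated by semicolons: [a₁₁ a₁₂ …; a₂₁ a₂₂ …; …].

T1 = [1 0 0 0; 0 1 0 0; -1 0 1 0; 0 0 0 1]
T2·T1 = [1 0 0 0; 0 1 0 -2; -1 0 1 -4; 0 0 0 1]
T3·…·T1 = [-7/5 0 3/5 -12/5; 0 1 0 -2; 1/5 0 -4/5 16/5; 0 0 0 1]

T = [-7/5 0 3/5 -12/5; 0 1 0 -2; 1/5 0 -4/5 16/5; 0 0 0 1]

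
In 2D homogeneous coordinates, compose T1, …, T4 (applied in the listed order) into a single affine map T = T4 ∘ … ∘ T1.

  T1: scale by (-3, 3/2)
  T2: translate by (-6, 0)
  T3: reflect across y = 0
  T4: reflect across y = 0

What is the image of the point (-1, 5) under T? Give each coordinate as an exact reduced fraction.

T1 scale by (-3, 3/2): (-1, 5) → (3, 15/2)
T2 translate by (-6, 0): (3, 15/2) → (-3, 15/2)
T3 reflect across y = 0: (-3, 15/2) → (-3, -15/2)
T4 reflect across y = 0: (-3, -15/2) → (-3, 15/2)

T(p) = (-3, 15/2)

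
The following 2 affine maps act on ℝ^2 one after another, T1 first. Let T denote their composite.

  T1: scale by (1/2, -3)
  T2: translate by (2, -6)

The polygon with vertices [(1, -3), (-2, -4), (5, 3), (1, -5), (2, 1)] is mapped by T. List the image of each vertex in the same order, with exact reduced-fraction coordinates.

image vertices: (5/2, 3), (1, 6), (9/2, -15), (5/2, 9), (3, -9)

T1 scale by (1/2, -3): (1, -3) → (1/2, 9); (-2, -4) → (-1, 12); (5, 3) → (5/2, -9); (1, -5) → (1/2, 15); (2, 1) → (1, -3)
T2 translate by (2, -6): (1/2, 9) → (5/2, 3); (-1, 12) → (1, 6); (5/2, -9) → (9/2, -15); (1/2, 15) → (5/2, 9); (1, -3) → (3, -9)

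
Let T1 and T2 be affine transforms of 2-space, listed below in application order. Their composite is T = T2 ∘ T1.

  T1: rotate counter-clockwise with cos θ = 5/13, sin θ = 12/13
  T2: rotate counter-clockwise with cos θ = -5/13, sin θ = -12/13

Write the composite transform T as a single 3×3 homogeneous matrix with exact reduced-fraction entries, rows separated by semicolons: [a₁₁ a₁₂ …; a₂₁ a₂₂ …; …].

T1 = [5/13 -12/13 0; 12/13 5/13 0; 0 0 1]
T2·T1 = [119/169 120/169 0; -120/169 119/169 0; 0 0 1]

T = [119/169 120/169 0; -120/169 119/169 0; 0 0 1]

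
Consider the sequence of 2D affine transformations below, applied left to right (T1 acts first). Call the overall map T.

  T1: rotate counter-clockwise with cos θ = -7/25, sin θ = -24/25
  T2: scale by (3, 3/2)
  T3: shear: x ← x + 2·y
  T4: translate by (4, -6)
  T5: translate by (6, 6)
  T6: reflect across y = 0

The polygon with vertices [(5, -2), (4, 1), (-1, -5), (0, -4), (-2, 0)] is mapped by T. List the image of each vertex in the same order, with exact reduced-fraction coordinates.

T1 rotate counter-clockwise with cos θ = -7/25, sin θ = -24/25: (5, -2) → (-83/25, -106/25); (4, 1) → (-4/25, -103/25); (-1, -5) → (-113/25, 59/25); (0, -4) → (-96/25, 28/25); (-2, 0) → (14/25, 48/25)
T2 scale by (3, 3/2): (-83/25, -106/25) → (-249/25, -159/25); (-4/25, -103/25) → (-12/25, -309/50); (-113/25, 59/25) → (-339/25, 177/50); (-96/25, 28/25) → (-288/25, 42/25); (14/25, 48/25) → (42/25, 72/25)
T3 shear: x ← x + 2·y: (-249/25, -159/25) → (-567/25, -159/25); (-12/25, -309/50) → (-321/25, -309/50); (-339/25, 177/50) → (-162/25, 177/50); (-288/25, 42/25) → (-204/25, 42/25); (42/25, 72/25) → (186/25, 72/25)
T4 translate by (4, -6): (-567/25, -159/25) → (-467/25, -309/25); (-321/25, -309/50) → (-221/25, -609/50); (-162/25, 177/50) → (-62/25, -123/50); (-204/25, 42/25) → (-104/25, -108/25); (186/25, 72/25) → (286/25, -78/25)
T5 translate by (6, 6): (-467/25, -309/25) → (-317/25, -159/25); (-221/25, -609/50) → (-71/25, -309/50); (-62/25, -123/50) → (88/25, 177/50); (-104/25, -108/25) → (46/25, 42/25); (286/25, -78/25) → (436/25, 72/25)
T6 reflect across y = 0: (-317/25, -159/25) → (-317/25, 159/25); (-71/25, -309/50) → (-71/25, 309/50); (88/25, 177/50) → (88/25, -177/50); (46/25, 42/25) → (46/25, -42/25); (436/25, 72/25) → (436/25, -72/25)

image vertices: (-317/25, 159/25), (-71/25, 309/50), (88/25, -177/50), (46/25, -42/25), (436/25, -72/25)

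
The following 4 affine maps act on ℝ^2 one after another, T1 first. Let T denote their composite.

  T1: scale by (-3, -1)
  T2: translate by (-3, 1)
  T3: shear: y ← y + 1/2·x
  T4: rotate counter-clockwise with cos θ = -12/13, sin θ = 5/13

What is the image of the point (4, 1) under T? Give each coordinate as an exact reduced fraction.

T1 scale by (-3, -1): (4, 1) → (-12, -1)
T2 translate by (-3, 1): (-12, -1) → (-15, 0)
T3 shear: y ← y + 1/2·x: (-15, 0) → (-15, -15/2)
T4 rotate counter-clockwise with cos θ = -12/13, sin θ = 5/13: (-15, -15/2) → (435/26, 15/13)

T(p) = (435/26, 15/13)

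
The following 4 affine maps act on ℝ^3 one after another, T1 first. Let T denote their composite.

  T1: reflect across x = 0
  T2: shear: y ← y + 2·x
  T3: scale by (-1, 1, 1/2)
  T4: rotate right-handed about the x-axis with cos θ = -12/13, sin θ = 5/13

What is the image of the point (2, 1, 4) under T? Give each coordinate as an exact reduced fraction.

T(p) = (2, 2, -3)

T1 reflect across x = 0: (2, 1, 4) → (-2, 1, 4)
T2 shear: y ← y + 2·x: (-2, 1, 4) → (-2, -3, 4)
T3 scale by (-1, 1, 1/2): (-2, -3, 4) → (2, -3, 2)
T4 rotate right-handed about the x-axis with cos θ = -12/13, sin θ = 5/13: (2, -3, 2) → (2, 2, -3)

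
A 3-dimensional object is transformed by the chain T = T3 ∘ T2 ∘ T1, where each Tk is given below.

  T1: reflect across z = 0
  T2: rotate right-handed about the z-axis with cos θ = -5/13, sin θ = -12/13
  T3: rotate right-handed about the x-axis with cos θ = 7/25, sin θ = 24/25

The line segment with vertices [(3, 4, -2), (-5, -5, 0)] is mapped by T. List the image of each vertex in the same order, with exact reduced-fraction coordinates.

T1 reflect across z = 0: (3, 4, -2) → (3, 4, 2); (-5, -5, 0) → (-5, -5, 0)
T2 rotate right-handed about the z-axis with cos θ = -5/13, sin θ = -12/13: (3, 4, 2) → (33/13, -56/13, 2); (-5, -5, 0) → (-35/13, 85/13, 0)
T3 rotate right-handed about the x-axis with cos θ = 7/25, sin θ = 24/25: (33/13, -56/13, 2) → (33/13, -1016/325, -1162/325); (-35/13, 85/13, 0) → (-35/13, 119/65, 408/65)

image vertices: (33/13, -1016/325, -1162/325), (-35/13, 119/65, 408/65)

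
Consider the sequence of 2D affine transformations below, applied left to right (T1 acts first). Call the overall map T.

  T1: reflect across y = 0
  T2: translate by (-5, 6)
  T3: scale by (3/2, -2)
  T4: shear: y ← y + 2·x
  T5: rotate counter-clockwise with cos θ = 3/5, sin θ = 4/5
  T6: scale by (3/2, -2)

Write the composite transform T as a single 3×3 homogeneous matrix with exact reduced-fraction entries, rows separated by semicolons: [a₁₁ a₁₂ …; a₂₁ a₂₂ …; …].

T = [-9/4 -12/5 513/20; -6 -12/5 222/5; 0 0 1]

T1 = [1 0 0; 0 -1 0; 0 0 1]
T2·T1 = [1 0 -5; 0 -1 6; 0 0 1]
T3·…·T1 = [3/2 0 -15/2; 0 2 -12; 0 0 1]
T4·…·T1 = [3/2 0 -15/2; 3 2 -27; 0 0 1]
T5·…·T1 = [-3/2 -8/5 171/10; 3 6/5 -111/5; 0 0 1]
T6·…·T1 = [-9/4 -12/5 513/20; -6 -12/5 222/5; 0 0 1]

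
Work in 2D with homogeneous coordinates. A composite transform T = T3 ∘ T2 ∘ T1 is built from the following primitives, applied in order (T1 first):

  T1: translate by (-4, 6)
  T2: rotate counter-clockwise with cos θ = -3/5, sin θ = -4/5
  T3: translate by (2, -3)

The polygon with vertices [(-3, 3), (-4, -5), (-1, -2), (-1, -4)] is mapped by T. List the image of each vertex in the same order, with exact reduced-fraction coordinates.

image vertices: (67/5, -14/5), (38/5, 14/5), (41/5, -7/5), (33/5, -1/5)

T1 translate by (-4, 6): (-3, 3) → (-7, 9); (-4, -5) → (-8, 1); (-1, -2) → (-5, 4); (-1, -4) → (-5, 2)
T2 rotate counter-clockwise with cos θ = -3/5, sin θ = -4/5: (-7, 9) → (57/5, 1/5); (-8, 1) → (28/5, 29/5); (-5, 4) → (31/5, 8/5); (-5, 2) → (23/5, 14/5)
T3 translate by (2, -3): (57/5, 1/5) → (67/5, -14/5); (28/5, 29/5) → (38/5, 14/5); (31/5, 8/5) → (41/5, -7/5); (23/5, 14/5) → (33/5, -1/5)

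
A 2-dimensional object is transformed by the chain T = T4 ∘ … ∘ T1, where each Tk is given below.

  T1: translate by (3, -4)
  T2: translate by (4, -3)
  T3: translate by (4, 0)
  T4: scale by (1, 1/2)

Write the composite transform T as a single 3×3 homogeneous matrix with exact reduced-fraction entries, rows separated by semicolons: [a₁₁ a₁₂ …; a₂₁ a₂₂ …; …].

T = [1 0 11; 0 1/2 -7/2; 0 0 1]

T1 = [1 0 3; 0 1 -4; 0 0 1]
T2·T1 = [1 0 7; 0 1 -7; 0 0 1]
T3·…·T1 = [1 0 11; 0 1 -7; 0 0 1]
T4·…·T1 = [1 0 11; 0 1/2 -7/2; 0 0 1]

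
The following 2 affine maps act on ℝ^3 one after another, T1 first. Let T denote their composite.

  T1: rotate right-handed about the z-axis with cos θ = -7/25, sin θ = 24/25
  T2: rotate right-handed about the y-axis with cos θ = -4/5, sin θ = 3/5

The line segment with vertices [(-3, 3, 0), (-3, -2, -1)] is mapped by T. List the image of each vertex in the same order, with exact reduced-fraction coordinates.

image vertices: (204/125, -93/25, 153/125), (-351/125, -58/25, -107/125)

T1 rotate right-handed about the z-axis with cos θ = -7/25, sin θ = 24/25: (-3, 3, 0) → (-51/25, -93/25, 0); (-3, -2, -1) → (69/25, -58/25, -1)
T2 rotate right-handed about the y-axis with cos θ = -4/5, sin θ = 3/5: (-51/25, -93/25, 0) → (204/125, -93/25, 153/125); (69/25, -58/25, -1) → (-351/125, -58/25, -107/125)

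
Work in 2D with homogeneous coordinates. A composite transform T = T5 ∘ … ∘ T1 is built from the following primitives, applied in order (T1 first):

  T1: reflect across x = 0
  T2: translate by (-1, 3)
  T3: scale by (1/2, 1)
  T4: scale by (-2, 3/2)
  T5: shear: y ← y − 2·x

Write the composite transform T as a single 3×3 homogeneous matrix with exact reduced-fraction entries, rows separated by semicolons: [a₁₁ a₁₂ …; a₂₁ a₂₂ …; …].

T = [1 0 1; -2 3/2 5/2; 0 0 1]

T1 = [-1 0 0; 0 1 0; 0 0 1]
T2·T1 = [-1 0 -1; 0 1 3; 0 0 1]
T3·…·T1 = [-1/2 0 -1/2; 0 1 3; 0 0 1]
T4·…·T1 = [1 0 1; 0 3/2 9/2; 0 0 1]
T5·…·T1 = [1 0 1; -2 3/2 5/2; 0 0 1]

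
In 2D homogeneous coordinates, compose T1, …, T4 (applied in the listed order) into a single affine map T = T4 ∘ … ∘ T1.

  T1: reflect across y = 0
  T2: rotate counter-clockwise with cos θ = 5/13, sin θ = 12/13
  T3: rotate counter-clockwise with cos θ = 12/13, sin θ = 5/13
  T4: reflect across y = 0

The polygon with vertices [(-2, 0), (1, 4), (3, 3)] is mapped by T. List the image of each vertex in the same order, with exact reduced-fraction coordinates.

image vertices: (0, 2), (4, -1), (3, -3)

T1 reflect across y = 0: (-2, 0) → (-2, 0); (1, 4) → (1, -4); (3, 3) → (3, -3)
T2 rotate counter-clockwise with cos θ = 5/13, sin θ = 12/13: (-2, 0) → (-10/13, -24/13); (1, -4) → (53/13, -8/13); (3, -3) → (51/13, 21/13)
T3 rotate counter-clockwise with cos θ = 12/13, sin θ = 5/13: (-10/13, -24/13) → (0, -2); (53/13, -8/13) → (4, 1); (51/13, 21/13) → (3, 3)
T4 reflect across y = 0: (0, -2) → (0, 2); (4, 1) → (4, -1); (3, 3) → (3, -3)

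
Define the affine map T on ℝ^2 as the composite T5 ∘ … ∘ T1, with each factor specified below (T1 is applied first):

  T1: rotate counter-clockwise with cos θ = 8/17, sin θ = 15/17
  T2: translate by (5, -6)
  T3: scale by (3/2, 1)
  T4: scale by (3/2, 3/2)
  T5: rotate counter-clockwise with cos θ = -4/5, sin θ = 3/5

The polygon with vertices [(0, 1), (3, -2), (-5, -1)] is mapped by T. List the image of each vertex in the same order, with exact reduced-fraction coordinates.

image vertices: (-207/85, 2073/170), (-369/34, 1101/68), (117/34, 303/17)

T1 rotate counter-clockwise with cos θ = 8/17, sin θ = 15/17: (0, 1) → (-15/17, 8/17); (3, -2) → (54/17, 29/17); (-5, -1) → (-25/17, -83/17)
T2 translate by (5, -6): (-15/17, 8/17) → (70/17, -94/17); (54/17, 29/17) → (139/17, -73/17); (-25/17, -83/17) → (60/17, -185/17)
T3 scale by (3/2, 1): (70/17, -94/17) → (105/17, -94/17); (139/17, -73/17) → (417/34, -73/17); (60/17, -185/17) → (90/17, -185/17)
T4 scale by (3/2, 3/2): (105/17, -94/17) → (315/34, -141/17); (417/34, -73/17) → (1251/68, -219/34); (90/17, -185/17) → (135/17, -555/34)
T5 rotate counter-clockwise with cos θ = -4/5, sin θ = 3/5: (315/34, -141/17) → (-207/85, 2073/170); (1251/68, -219/34) → (-369/34, 1101/68); (135/17, -555/34) → (117/34, 303/17)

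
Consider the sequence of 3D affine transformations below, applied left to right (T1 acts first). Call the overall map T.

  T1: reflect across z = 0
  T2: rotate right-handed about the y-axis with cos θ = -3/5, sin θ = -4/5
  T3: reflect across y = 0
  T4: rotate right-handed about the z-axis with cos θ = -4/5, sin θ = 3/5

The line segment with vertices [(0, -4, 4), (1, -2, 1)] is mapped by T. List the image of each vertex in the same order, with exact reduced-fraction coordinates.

image vertices: (-124/25, -32/25, 12/5), (-34/25, -37/25, 7/5)

T1 reflect across z = 0: (0, -4, 4) → (0, -4, -4); (1, -2, 1) → (1, -2, -1)
T2 rotate right-handed about the y-axis with cos θ = -3/5, sin θ = -4/5: (0, -4, -4) → (16/5, -4, 12/5); (1, -2, -1) → (1/5, -2, 7/5)
T3 reflect across y = 0: (16/5, -4, 12/5) → (16/5, 4, 12/5); (1/5, -2, 7/5) → (1/5, 2, 7/5)
T4 rotate right-handed about the z-axis with cos θ = -4/5, sin θ = 3/5: (16/5, 4, 12/5) → (-124/25, -32/25, 12/5); (1/5, 2, 7/5) → (-34/25, -37/25, 7/5)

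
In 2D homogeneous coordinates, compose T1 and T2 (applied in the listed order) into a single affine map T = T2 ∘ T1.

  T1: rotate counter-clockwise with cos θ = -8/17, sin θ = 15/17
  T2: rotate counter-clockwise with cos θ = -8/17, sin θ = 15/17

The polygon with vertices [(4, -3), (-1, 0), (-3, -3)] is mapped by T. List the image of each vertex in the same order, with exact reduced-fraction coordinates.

T1 rotate counter-clockwise with cos θ = -8/17, sin θ = 15/17: (4, -3) → (13/17, 84/17); (-1, 0) → (8/17, -15/17); (-3, -3) → (69/17, -21/17)
T2 rotate counter-clockwise with cos θ = -8/17, sin θ = 15/17: (13/17, 84/17) → (-1364/289, -477/289); (8/17, -15/17) → (161/289, 240/289); (69/17, -21/17) → (-237/289, 1203/289)

image vertices: (-1364/289, -477/289), (161/289, 240/289), (-237/289, 1203/289)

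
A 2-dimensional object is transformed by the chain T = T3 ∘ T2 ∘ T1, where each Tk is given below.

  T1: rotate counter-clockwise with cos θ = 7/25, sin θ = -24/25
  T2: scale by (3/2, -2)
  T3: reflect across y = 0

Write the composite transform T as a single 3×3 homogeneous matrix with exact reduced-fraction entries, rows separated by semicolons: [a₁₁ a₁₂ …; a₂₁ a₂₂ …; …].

T1 = [7/25 24/25 0; -24/25 7/25 0; 0 0 1]
T2·T1 = [21/50 36/25 0; 48/25 -14/25 0; 0 0 1]
T3·…·T1 = [21/50 36/25 0; -48/25 14/25 0; 0 0 1]

T = [21/50 36/25 0; -48/25 14/25 0; 0 0 1]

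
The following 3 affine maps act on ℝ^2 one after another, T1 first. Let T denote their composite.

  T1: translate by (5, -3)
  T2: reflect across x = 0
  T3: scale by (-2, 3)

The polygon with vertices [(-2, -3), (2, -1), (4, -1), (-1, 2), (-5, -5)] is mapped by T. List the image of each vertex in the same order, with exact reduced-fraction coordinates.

image vertices: (6, -18), (14, -12), (18, -12), (8, -3), (0, -24)

T1 translate by (5, -3): (-2, -3) → (3, -6); (2, -1) → (7, -4); (4, -1) → (9, -4); (-1, 2) → (4, -1); (-5, -5) → (0, -8)
T2 reflect across x = 0: (3, -6) → (-3, -6); (7, -4) → (-7, -4); (9, -4) → (-9, -4); (4, -1) → (-4, -1); (0, -8) → (0, -8)
T3 scale by (-2, 3): (-3, -6) → (6, -18); (-7, -4) → (14, -12); (-9, -4) → (18, -12); (-4, -1) → (8, -3); (0, -8) → (0, -24)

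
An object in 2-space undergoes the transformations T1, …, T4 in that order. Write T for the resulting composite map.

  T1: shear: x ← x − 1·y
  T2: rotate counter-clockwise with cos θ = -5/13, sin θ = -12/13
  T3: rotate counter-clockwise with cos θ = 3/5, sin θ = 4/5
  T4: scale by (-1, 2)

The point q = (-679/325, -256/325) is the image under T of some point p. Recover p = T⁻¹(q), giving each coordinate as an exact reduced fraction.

p = (3, 8/5)

T1 = [1 -1 0; 0 1 0; 0 0 1]
T2·T1 = [-5/13 17/13 0; -12/13 7/13 0; 0 0 1]
T3·…·T1 = [33/65 23/65 0; -56/65 89/65 0; 0 0 1]
T4·…·T1 = [-33/65 -23/65 0; -112/65 178/65 0; 0 0 1]
det M = -2; M⁻¹ = [-89/65 -23/130 0; -56/65 33/130 0; 0 0 1]
M⁻¹ · (-679/325, -256/325)ᵀ = (3, 8/5)ᵀ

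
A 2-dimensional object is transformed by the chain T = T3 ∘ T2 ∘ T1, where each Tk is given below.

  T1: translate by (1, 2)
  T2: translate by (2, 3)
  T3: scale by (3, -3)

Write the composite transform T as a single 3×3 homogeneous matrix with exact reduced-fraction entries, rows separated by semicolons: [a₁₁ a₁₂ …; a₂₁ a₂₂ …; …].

T1 = [1 0 1; 0 1 2; 0 0 1]
T2·T1 = [1 0 3; 0 1 5; 0 0 1]
T3·…·T1 = [3 0 9; 0 -3 -15; 0 0 1]

T = [3 0 9; 0 -3 -15; 0 0 1]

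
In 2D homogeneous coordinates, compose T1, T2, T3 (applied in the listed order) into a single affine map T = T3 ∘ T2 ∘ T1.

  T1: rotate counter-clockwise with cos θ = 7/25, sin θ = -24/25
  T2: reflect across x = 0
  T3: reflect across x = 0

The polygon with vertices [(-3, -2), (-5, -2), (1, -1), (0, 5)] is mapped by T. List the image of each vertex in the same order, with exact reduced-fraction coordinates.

image vertices: (-69/25, 58/25), (-83/25, 106/25), (-17/25, -31/25), (24/5, 7/5)

T1 rotate counter-clockwise with cos θ = 7/25, sin θ = -24/25: (-3, -2) → (-69/25, 58/25); (-5, -2) → (-83/25, 106/25); (1, -1) → (-17/25, -31/25); (0, 5) → (24/5, 7/5)
T2 reflect across x = 0: (-69/25, 58/25) → (69/25, 58/25); (-83/25, 106/25) → (83/25, 106/25); (-17/25, -31/25) → (17/25, -31/25); (24/5, 7/5) → (-24/5, 7/5)
T3 reflect across x = 0: (69/25, 58/25) → (-69/25, 58/25); (83/25, 106/25) → (-83/25, 106/25); (17/25, -31/25) → (-17/25, -31/25); (-24/5, 7/5) → (24/5, 7/5)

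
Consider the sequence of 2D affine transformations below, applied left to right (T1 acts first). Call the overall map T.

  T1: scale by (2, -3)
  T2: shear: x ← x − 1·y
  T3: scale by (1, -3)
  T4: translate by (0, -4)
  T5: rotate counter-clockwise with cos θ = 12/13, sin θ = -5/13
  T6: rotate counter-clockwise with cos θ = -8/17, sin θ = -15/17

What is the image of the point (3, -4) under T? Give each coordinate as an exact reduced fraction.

T(p) = (-4574/221, 7680/221)

T1 scale by (2, -3): (3, -4) → (6, 12)
T2 shear: x ← x − 1·y: (6, 12) → (-6, 12)
T3 scale by (1, -3): (-6, 12) → (-6, -36)
T4 translate by (0, -4): (-6, -36) → (-6, -40)
T5 rotate counter-clockwise with cos θ = 12/13, sin θ = -5/13: (-6, -40) → (-272/13, -450/13)
T6 rotate counter-clockwise with cos θ = -8/17, sin θ = -15/17: (-272/13, -450/13) → (-4574/221, 7680/221)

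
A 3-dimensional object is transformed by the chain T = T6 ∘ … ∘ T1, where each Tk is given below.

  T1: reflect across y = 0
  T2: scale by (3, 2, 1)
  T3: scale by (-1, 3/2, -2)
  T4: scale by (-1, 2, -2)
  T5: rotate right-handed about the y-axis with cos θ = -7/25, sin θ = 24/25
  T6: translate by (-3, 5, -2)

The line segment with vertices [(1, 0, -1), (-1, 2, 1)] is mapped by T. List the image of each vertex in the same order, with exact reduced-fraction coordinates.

T1 reflect across y = 0: (1, 0, -1) → (1, 0, -1); (-1, 2, 1) → (-1, -2, 1)
T2 scale by (3, 2, 1): (1, 0, -1) → (3, 0, -1); (-1, -2, 1) → (-3, -4, 1)
T3 scale by (-1, 3/2, -2): (3, 0, -1) → (-3, 0, 2); (-3, -4, 1) → (3, -6, -2)
T4 scale by (-1, 2, -2): (-3, 0, 2) → (3, 0, -4); (3, -6, -2) → (-3, -12, 4)
T5 rotate right-handed about the y-axis with cos θ = -7/25, sin θ = 24/25: (3, 0, -4) → (-117/25, 0, -44/25); (-3, -12, 4) → (117/25, -12, 44/25)
T6 translate by (-3, 5, -2): (-117/25, 0, -44/25) → (-192/25, 5, -94/25); (117/25, -12, 44/25) → (42/25, -7, -6/25)

image vertices: (-192/25, 5, -94/25), (42/25, -7, -6/25)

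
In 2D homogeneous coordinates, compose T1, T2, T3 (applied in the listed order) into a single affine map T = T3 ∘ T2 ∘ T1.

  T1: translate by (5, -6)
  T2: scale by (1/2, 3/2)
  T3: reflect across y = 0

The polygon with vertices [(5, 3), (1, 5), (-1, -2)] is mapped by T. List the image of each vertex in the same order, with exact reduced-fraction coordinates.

image vertices: (5, 9/2), (3, 3/2), (2, 12)

T1 translate by (5, -6): (5, 3) → (10, -3); (1, 5) → (6, -1); (-1, -2) → (4, -8)
T2 scale by (1/2, 3/2): (10, -3) → (5, -9/2); (6, -1) → (3, -3/2); (4, -8) → (2, -12)
T3 reflect across y = 0: (5, -9/2) → (5, 9/2); (3, -3/2) → (3, 3/2); (2, -12) → (2, 12)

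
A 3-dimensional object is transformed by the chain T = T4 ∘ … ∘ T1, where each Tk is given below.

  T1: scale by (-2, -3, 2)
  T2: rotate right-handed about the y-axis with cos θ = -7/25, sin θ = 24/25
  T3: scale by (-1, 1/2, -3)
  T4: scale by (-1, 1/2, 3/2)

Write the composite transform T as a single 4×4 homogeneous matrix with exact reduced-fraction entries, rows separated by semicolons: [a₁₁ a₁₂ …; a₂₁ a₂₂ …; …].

T = [14/25 0 48/25 0; 0 -3/4 0 0; -216/25 0 63/25 0; 0 0 0 1]

T1 = [-2 0 0 0; 0 -3 0 0; 0 0 2 0; 0 0 0 1]
T2·T1 = [14/25 0 48/25 0; 0 -3 0 0; 48/25 0 -14/25 0; 0 0 0 1]
T3·…·T1 = [-14/25 0 -48/25 0; 0 -3/2 0 0; -144/25 0 42/25 0; 0 0 0 1]
T4·…·T1 = [14/25 0 48/25 0; 0 -3/4 0 0; -216/25 0 63/25 0; 0 0 0 1]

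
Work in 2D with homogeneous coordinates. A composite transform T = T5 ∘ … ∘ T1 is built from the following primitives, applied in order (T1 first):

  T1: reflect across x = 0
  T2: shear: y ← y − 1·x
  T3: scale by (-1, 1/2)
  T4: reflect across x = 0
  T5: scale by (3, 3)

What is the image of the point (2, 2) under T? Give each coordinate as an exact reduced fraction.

T1 reflect across x = 0: (2, 2) → (-2, 2)
T2 shear: y ← y − 1·x: (-2, 2) → (-2, 4)
T3 scale by (-1, 1/2): (-2, 4) → (2, 2)
T4 reflect across x = 0: (2, 2) → (-2, 2)
T5 scale by (3, 3): (-2, 2) → (-6, 6)

T(p) = (-6, 6)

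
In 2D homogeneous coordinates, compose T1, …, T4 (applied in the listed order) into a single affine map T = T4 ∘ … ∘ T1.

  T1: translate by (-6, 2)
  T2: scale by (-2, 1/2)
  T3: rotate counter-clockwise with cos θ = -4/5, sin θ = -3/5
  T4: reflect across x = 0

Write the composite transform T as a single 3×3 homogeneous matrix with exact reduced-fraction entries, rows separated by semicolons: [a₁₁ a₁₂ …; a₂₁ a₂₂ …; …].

T1 = [1 0 -6; 0 1 2; 0 0 1]
T2·T1 = [-2 0 12; 0 1/2 1; 0 0 1]
T3·…·T1 = [8/5 3/10 -9; 6/5 -2/5 -8; 0 0 1]
T4·…·T1 = [-8/5 -3/10 9; 6/5 -2/5 -8; 0 0 1]

T = [-8/5 -3/10 9; 6/5 -2/5 -8; 0 0 1]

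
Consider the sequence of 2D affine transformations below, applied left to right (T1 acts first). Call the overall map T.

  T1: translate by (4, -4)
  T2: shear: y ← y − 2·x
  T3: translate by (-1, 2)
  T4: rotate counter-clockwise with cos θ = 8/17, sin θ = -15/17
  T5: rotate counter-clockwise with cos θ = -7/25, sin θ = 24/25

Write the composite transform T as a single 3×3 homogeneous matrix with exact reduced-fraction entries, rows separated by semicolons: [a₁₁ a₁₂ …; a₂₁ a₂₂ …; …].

T1 = [1 0 4; 0 1 -4; 0 0 1]
T2·T1 = [1 0 4; -2 1 -12; 0 0 1]
T3·…·T1 = [1 0 3; -2 1 -10; 0 0 1]
T4·…·T1 = [-22/17 15/17 -126/17; -31/17 8/17 -125/17; 0 0 1]
T5·…·T1 = [898/425 -297/425 3882/425; -311/425 304/425 -2149/425; 0 0 1]

T = [898/425 -297/425 3882/425; -311/425 304/425 -2149/425; 0 0 1]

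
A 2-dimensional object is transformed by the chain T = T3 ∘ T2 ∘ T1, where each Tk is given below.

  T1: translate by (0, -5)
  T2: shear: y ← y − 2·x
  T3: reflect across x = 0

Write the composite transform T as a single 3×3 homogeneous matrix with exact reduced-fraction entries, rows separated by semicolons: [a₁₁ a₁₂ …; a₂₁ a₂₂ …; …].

T = [-1 0 0; -2 1 -5; 0 0 1]

T1 = [1 0 0; 0 1 -5; 0 0 1]
T2·T1 = [1 0 0; -2 1 -5; 0 0 1]
T3·…·T1 = [-1 0 0; -2 1 -5; 0 0 1]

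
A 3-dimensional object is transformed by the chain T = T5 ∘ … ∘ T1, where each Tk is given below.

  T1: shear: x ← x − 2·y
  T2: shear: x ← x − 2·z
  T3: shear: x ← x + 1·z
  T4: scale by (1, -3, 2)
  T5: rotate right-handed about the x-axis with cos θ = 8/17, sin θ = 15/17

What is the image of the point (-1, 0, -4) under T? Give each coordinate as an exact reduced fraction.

T(p) = (3, 120/17, -64/17)

T1 shear: x ← x − 2·y: (-1, 0, -4) → (-1, 0, -4)
T2 shear: x ← x − 2·z: (-1, 0, -4) → (7, 0, -4)
T3 shear: x ← x + 1·z: (7, 0, -4) → (3, 0, -4)
T4 scale by (1, -3, 2): (3, 0, -4) → (3, 0, -8)
T5 rotate right-handed about the x-axis with cos θ = 8/17, sin θ = 15/17: (3, 0, -8) → (3, 120/17, -64/17)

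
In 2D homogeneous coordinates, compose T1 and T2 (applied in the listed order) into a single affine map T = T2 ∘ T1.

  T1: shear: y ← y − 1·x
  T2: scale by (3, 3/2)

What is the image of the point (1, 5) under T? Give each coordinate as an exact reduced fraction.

T(p) = (3, 6)

T1 shear: y ← y − 1·x: (1, 5) → (1, 4)
T2 scale by (3, 3/2): (1, 4) → (3, 6)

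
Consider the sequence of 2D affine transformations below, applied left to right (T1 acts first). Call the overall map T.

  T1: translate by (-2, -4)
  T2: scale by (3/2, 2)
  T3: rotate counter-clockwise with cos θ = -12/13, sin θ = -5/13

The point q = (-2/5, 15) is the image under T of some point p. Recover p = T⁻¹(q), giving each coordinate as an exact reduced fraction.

p = (-8/5, -3)

T1 = [1 0 -2; 0 1 -4; 0 0 1]
T2·T1 = [3/2 0 -3; 0 2 -8; 0 0 1]
T3·…·T1 = [-18/13 10/13 -4/13; -15/26 -24/13 111/13; 0 0 1]
det M = 3; M⁻¹ = [-8/13 -10/39 2; 5/26 -6/13 4; 0 0 1]
M⁻¹ · (-2/5, 15)ᵀ = (-8/5, -3)ᵀ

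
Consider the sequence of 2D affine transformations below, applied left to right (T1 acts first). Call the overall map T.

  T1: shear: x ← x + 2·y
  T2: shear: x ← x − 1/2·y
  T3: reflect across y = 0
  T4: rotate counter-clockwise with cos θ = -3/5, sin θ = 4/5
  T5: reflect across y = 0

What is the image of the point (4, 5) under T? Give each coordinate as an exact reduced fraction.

T1 shear: x ← x + 2·y: (4, 5) → (14, 5)
T2 shear: x ← x − 1/2·y: (14, 5) → (23/2, 5)
T3 reflect across y = 0: (23/2, 5) → (23/2, -5)
T4 rotate counter-clockwise with cos θ = -3/5, sin θ = 4/5: (23/2, -5) → (-29/10, 61/5)
T5 reflect across y = 0: (-29/10, 61/5) → (-29/10, -61/5)

T(p) = (-29/10, -61/5)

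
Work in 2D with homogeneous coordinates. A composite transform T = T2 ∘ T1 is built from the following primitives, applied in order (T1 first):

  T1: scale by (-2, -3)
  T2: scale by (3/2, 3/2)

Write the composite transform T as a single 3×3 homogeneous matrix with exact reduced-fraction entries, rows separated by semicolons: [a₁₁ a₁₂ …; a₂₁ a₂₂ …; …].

T1 = [-2 0 0; 0 -3 0; 0 0 1]
T2·T1 = [-3 0 0; 0 -9/2 0; 0 0 1]

T = [-3 0 0; 0 -9/2 0; 0 0 1]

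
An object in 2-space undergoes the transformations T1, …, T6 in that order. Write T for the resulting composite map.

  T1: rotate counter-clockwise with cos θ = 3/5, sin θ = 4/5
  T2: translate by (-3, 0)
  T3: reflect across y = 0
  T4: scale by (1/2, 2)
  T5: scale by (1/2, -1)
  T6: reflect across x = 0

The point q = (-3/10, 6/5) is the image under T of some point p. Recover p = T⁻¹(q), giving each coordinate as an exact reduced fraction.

T1 = [3/5 -4/5 0; 4/5 3/5 0; 0 0 1]
T2·T1 = [3/5 -4/5 -3; 4/5 3/5 0; 0 0 1]
T3·…·T1 = [3/5 -4/5 -3; -4/5 -3/5 0; 0 0 1]
T4·…·T1 = [3/10 -2/5 -3/2; -8/5 -6/5 0; 0 0 1]
T5·…·T1 = [3/20 -1/5 -3/4; 8/5 6/5 0; 0 0 1]
T6·…·T1 = [-3/20 1/5 3/4; 8/5 6/5 0; 0 0 1]
det M = -1/2; M⁻¹ = [-12/5 2/5 9/5; 16/5 3/10 -12/5; 0 0 1]
M⁻¹ · (-3/10, 6/5)ᵀ = (3, -3)ᵀ

p = (3, -3)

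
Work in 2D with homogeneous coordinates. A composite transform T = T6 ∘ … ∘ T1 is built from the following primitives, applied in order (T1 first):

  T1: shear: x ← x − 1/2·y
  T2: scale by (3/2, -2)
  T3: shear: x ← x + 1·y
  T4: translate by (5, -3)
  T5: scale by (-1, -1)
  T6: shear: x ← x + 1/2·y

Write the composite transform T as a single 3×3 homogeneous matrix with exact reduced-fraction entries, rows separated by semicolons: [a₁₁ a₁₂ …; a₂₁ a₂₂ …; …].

T1 = [1 -1/2 0; 0 1 0; 0 0 1]
T2·T1 = [3/2 -3/4 0; 0 -2 0; 0 0 1]
T3·…·T1 = [3/2 -11/4 0; 0 -2 0; 0 0 1]
T4·…·T1 = [3/2 -11/4 5; 0 -2 -3; 0 0 1]
T5·…·T1 = [-3/2 11/4 -5; 0 2 3; 0 0 1]
T6·…·T1 = [-3/2 15/4 -7/2; 0 2 3; 0 0 1]

T = [-3/2 15/4 -7/2; 0 2 3; 0 0 1]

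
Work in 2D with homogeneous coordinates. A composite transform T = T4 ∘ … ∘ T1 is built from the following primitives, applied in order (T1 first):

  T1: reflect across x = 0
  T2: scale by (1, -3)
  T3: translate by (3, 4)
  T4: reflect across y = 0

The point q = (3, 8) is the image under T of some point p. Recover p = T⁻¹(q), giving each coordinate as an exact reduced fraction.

T1 = [-1 0 0; 0 1 0; 0 0 1]
T2·T1 = [-1 0 0; 0 -3 0; 0 0 1]
T3·…·T1 = [-1 0 3; 0 -3 4; 0 0 1]
T4·…·T1 = [-1 0 3; 0 3 -4; 0 0 1]
det M = -3; M⁻¹ = [-1 0 3; 0 1/3 4/3; 0 0 1]
M⁻¹ · (3, 8)ᵀ = (0, 4)ᵀ

p = (0, 4)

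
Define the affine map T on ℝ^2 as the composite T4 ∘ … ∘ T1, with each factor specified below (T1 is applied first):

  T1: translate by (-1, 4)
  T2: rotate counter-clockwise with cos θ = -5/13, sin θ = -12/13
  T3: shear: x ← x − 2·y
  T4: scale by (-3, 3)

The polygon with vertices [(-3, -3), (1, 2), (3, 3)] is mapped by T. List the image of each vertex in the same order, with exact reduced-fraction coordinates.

image vertices: (162/13, 129/13), (-396/13, -90/13), (-576/13, -177/13)

T1 translate by (-1, 4): (-3, -3) → (-4, 1); (1, 2) → (0, 6); (3, 3) → (2, 7)
T2 rotate counter-clockwise with cos θ = -5/13, sin θ = -12/13: (-4, 1) → (32/13, 43/13); (0, 6) → (72/13, -30/13); (2, 7) → (74/13, -59/13)
T3 shear: x ← x − 2·y: (32/13, 43/13) → (-54/13, 43/13); (72/13, -30/13) → (132/13, -30/13); (74/13, -59/13) → (192/13, -59/13)
T4 scale by (-3, 3): (-54/13, 43/13) → (162/13, 129/13); (132/13, -30/13) → (-396/13, -90/13); (192/13, -59/13) → (-576/13, -177/13)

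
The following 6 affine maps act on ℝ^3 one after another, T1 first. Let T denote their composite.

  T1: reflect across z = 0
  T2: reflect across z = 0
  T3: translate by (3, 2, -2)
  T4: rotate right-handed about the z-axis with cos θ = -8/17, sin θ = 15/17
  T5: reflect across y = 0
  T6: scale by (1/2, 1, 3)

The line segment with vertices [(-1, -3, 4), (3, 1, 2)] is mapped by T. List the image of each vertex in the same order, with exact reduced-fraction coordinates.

T1 reflect across z = 0: (-1, -3, 4) → (-1, -3, -4); (3, 1, 2) → (3, 1, -2)
T2 reflect across z = 0: (-1, -3, -4) → (-1, -3, 4); (3, 1, -2) → (3, 1, 2)
T3 translate by (3, 2, -2): (-1, -3, 4) → (2, -1, 2); (3, 1, 2) → (6, 3, 0)
T4 rotate right-handed about the z-axis with cos θ = -8/17, sin θ = 15/17: (2, -1, 2) → (-1/17, 38/17, 2); (6, 3, 0) → (-93/17, 66/17, 0)
T5 reflect across y = 0: (-1/17, 38/17, 2) → (-1/17, -38/17, 2); (-93/17, 66/17, 0) → (-93/17, -66/17, 0)
T6 scale by (1/2, 1, 3): (-1/17, -38/17, 2) → (-1/34, -38/17, 6); (-93/17, -66/17, 0) → (-93/34, -66/17, 0)

image vertices: (-1/34, -38/17, 6), (-93/34, -66/17, 0)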